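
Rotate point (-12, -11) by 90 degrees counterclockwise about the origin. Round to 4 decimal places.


x' = -12*cos(90) - -11*sin(90) = 11
y' = -12*sin(90) + -11*cos(90) = -12

(11, -12)


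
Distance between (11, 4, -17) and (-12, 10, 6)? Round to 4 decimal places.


d = sqrt((-12-11)^2 + (10-4)^2 + (6--17)^2) = 33.0757

33.0757


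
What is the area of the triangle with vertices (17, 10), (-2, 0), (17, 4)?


Area = |x1(y2-y3) + x2(y3-y1) + x3(y1-y2)| / 2
= |17*(0-4) + -2*(4-10) + 17*(10-0)| / 2
= 57

57


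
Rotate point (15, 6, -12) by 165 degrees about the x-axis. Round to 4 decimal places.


x' = 15
y' = 6*cos(165) - -12*sin(165) = -2.6897
z' = 6*sin(165) + -12*cos(165) = 13.144

(15, -2.6897, 13.144)


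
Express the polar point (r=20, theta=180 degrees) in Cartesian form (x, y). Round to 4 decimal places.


x = 20 * cos(180) = -20
y = 20 * sin(180) = 0

(-20, 0)


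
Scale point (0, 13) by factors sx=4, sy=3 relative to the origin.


Scaling: (x*sx, y*sy) = (0*4, 13*3) = (0, 39)

(0, 39)


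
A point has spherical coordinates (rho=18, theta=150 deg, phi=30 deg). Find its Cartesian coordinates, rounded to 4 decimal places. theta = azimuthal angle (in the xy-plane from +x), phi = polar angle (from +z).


x = 18 * sin(30) * cos(150) = -7.7942
y = 18 * sin(30) * sin(150) = 4.5
z = 18 * cos(30) = 15.5885

(-7.7942, 4.5, 15.5885)


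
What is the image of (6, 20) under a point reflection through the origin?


Reflection through origin: (x, y) -> (-x, -y)
(6, 20) -> (-6, -20)

(-6, -20)


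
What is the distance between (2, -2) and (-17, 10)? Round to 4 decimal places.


d = sqrt((-17-2)^2 + (10--2)^2) = 22.4722

22.4722


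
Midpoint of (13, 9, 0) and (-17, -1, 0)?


Midpoint = ((13+-17)/2, (9+-1)/2, (0+0)/2) = (-2, 4, 0)

(-2, 4, 0)


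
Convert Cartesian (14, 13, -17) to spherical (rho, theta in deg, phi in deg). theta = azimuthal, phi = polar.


rho = sqrt(14^2 + 13^2 + (-17)^2) = 25.5734
theta = atan2(13, 14) = 42.8789 deg
phi = acos(-17/25.5734) = 131.6633 deg

rho = 25.5734, theta = 42.8789 deg, phi = 131.6633 deg


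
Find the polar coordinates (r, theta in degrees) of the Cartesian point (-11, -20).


r = sqrt((-11)^2 + (-20)^2) = 22.8254
theta = atan2(-20, -11) = 241.1892 degrees

r = 22.8254, theta = 241.1892 degrees


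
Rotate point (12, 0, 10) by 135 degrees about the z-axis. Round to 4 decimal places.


x' = 12*cos(135) - 0*sin(135) = -8.4853
y' = 12*sin(135) + 0*cos(135) = 8.4853
z' = 10

(-8.4853, 8.4853, 10)


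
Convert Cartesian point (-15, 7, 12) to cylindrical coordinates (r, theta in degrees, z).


r = sqrt((-15)^2 + 7^2) = 16.5529
theta = atan2(7, -15) = 154.9831 deg
z = 12

r = 16.5529, theta = 154.9831 deg, z = 12


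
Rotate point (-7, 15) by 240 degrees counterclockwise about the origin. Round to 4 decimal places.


x' = -7*cos(240) - 15*sin(240) = 16.4904
y' = -7*sin(240) + 15*cos(240) = -1.4378

(16.4904, -1.4378)


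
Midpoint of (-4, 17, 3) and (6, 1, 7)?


Midpoint = ((-4+6)/2, (17+1)/2, (3+7)/2) = (1, 9, 5)

(1, 9, 5)


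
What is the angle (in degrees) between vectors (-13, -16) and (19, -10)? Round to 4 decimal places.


dot = -13*19 + -16*-10 = -87
|u| = 20.6155, |v| = 21.4709
cos(angle) = -0.1966
angle = 101.3353 degrees

101.3353 degrees


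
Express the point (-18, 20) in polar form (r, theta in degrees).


r = sqrt((-18)^2 + 20^2) = 26.9072
theta = atan2(20, -18) = 131.9872 degrees

r = 26.9072, theta = 131.9872 degrees


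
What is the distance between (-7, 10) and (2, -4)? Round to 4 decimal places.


d = sqrt((2--7)^2 + (-4-10)^2) = 16.6433

16.6433


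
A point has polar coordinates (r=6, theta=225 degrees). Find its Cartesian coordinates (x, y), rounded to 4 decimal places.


x = 6 * cos(225) = -4.2426
y = 6 * sin(225) = -4.2426

(-4.2426, -4.2426)


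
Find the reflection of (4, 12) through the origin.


Reflection through origin: (x, y) -> (-x, -y)
(4, 12) -> (-4, -12)

(-4, -12)


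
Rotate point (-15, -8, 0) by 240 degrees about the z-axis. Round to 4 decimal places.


x' = -15*cos(240) - -8*sin(240) = 0.5718
y' = -15*sin(240) + -8*cos(240) = 16.9904
z' = 0

(0.5718, 16.9904, 0)


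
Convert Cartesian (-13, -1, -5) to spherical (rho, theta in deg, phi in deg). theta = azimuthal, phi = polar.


rho = sqrt((-13)^2 + (-1)^2 + (-5)^2) = 13.9642
theta = atan2(-1, -13) = 184.3987 deg
phi = acos(-5/13.9642) = 110.9809 deg

rho = 13.9642, theta = 184.3987 deg, phi = 110.9809 deg


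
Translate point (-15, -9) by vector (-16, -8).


Translation: (x+dx, y+dy) = (-15+-16, -9+-8) = (-31, -17)

(-31, -17)


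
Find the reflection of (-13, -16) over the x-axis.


Reflection across x-axis: (x, y) -> (x, -y)
(-13, -16) -> (-13, 16)

(-13, 16)


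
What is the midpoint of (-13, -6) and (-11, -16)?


Midpoint = ((-13+-11)/2, (-6+-16)/2) = (-12, -11)

(-12, -11)


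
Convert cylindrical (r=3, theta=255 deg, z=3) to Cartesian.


x = 3 * cos(255) = -0.7765
y = 3 * sin(255) = -2.8978
z = 3

(-0.7765, -2.8978, 3)


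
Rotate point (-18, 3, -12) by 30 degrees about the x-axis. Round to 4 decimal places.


x' = -18
y' = 3*cos(30) - -12*sin(30) = 8.5981
z' = 3*sin(30) + -12*cos(30) = -8.8923

(-18, 8.5981, -8.8923)


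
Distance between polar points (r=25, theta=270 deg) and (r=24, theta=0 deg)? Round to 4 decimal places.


d = sqrt(r1^2 + r2^2 - 2*r1*r2*cos(t2-t1))
d = sqrt(25^2 + 24^2 - 2*25*24*cos(0-270)) = 34.6554

34.6554


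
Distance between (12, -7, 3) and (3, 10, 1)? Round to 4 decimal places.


d = sqrt((3-12)^2 + (10--7)^2 + (1-3)^2) = 19.3391

19.3391


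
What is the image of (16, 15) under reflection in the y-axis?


Reflection across y-axis: (x, y) -> (-x, y)
(16, 15) -> (-16, 15)

(-16, 15)


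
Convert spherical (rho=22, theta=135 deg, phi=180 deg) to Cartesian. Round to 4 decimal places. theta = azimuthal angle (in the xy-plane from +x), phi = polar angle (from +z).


x = 22 * sin(180) * cos(135) = 0
y = 22 * sin(180) * sin(135) = 0
z = 22 * cos(180) = -22

(0, 0, -22)


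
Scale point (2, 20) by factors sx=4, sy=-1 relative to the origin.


Scaling: (x*sx, y*sy) = (2*4, 20*-1) = (8, -20)

(8, -20)


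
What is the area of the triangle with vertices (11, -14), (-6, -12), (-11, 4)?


Area = |x1(y2-y3) + x2(y3-y1) + x3(y1-y2)| / 2
= |11*(-12-4) + -6*(4--14) + -11*(-14--12)| / 2
= 131

131


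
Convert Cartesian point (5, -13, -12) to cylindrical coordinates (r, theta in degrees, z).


r = sqrt(5^2 + (-13)^2) = 13.9284
theta = atan2(-13, 5) = 291.0375 deg
z = -12

r = 13.9284, theta = 291.0375 deg, z = -12


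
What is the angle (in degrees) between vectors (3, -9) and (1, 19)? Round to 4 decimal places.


dot = 3*1 + -9*19 = -168
|u| = 9.4868, |v| = 19.0263
cos(angle) = -0.9308
angle = 158.5523 degrees

158.5523 degrees


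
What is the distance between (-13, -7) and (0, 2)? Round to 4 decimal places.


d = sqrt((0--13)^2 + (2--7)^2) = 15.8114

15.8114


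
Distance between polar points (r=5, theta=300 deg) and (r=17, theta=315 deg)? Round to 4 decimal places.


d = sqrt(r1^2 + r2^2 - 2*r1*r2*cos(t2-t1))
d = sqrt(5^2 + 17^2 - 2*5*17*cos(315-300)) = 12.239

12.239


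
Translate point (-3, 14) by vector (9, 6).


Translation: (x+dx, y+dy) = (-3+9, 14+6) = (6, 20)

(6, 20)


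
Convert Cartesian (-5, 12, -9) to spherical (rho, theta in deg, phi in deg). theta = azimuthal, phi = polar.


rho = sqrt((-5)^2 + 12^2 + (-9)^2) = 15.8114
theta = atan2(12, -5) = 112.6199 deg
phi = acos(-9/15.8114) = 124.6952 deg

rho = 15.8114, theta = 112.6199 deg, phi = 124.6952 deg


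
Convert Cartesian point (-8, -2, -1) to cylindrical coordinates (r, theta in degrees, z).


r = sqrt((-8)^2 + (-2)^2) = 8.2462
theta = atan2(-2, -8) = 194.0362 deg
z = -1

r = 8.2462, theta = 194.0362 deg, z = -1


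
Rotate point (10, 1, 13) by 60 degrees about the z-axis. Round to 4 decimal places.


x' = 10*cos(60) - 1*sin(60) = 4.134
y' = 10*sin(60) + 1*cos(60) = 9.1603
z' = 13

(4.134, 9.1603, 13)


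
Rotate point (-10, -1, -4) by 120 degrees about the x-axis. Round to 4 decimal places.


x' = -10
y' = -1*cos(120) - -4*sin(120) = 3.9641
z' = -1*sin(120) + -4*cos(120) = 1.134

(-10, 3.9641, 1.134)


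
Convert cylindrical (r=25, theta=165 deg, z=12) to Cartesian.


x = 25 * cos(165) = -24.1481
y = 25 * sin(165) = 6.4705
z = 12

(-24.1481, 6.4705, 12)


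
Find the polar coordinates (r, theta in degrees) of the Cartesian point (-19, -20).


r = sqrt((-19)^2 + (-20)^2) = 27.5862
theta = atan2(-20, -19) = 226.4688 degrees

r = 27.5862, theta = 226.4688 degrees


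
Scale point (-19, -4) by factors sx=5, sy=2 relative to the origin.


Scaling: (x*sx, y*sy) = (-19*5, -4*2) = (-95, -8)

(-95, -8)


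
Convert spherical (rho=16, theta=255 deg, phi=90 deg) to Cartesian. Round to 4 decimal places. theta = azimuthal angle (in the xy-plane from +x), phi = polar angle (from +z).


x = 16 * sin(90) * cos(255) = -4.1411
y = 16 * sin(90) * sin(255) = -15.4548
z = 16 * cos(90) = 0

(-4.1411, -15.4548, 0)


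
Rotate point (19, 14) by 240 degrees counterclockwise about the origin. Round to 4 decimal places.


x' = 19*cos(240) - 14*sin(240) = 2.6244
y' = 19*sin(240) + 14*cos(240) = -23.4545

(2.6244, -23.4545)


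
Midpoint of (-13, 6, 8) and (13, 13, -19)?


Midpoint = ((-13+13)/2, (6+13)/2, (8+-19)/2) = (0, 9.5, -5.5)

(0, 9.5, -5.5)


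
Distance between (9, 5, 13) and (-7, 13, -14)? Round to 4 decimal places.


d = sqrt((-7-9)^2 + (13-5)^2 + (-14-13)^2) = 32.3883

32.3883


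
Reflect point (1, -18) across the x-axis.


Reflection across x-axis: (x, y) -> (x, -y)
(1, -18) -> (1, 18)

(1, 18)


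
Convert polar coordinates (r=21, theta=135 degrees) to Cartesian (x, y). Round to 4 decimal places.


x = 21 * cos(135) = -14.8492
y = 21 * sin(135) = 14.8492

(-14.8492, 14.8492)


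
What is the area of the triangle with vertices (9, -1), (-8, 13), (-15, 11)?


Area = |x1(y2-y3) + x2(y3-y1) + x3(y1-y2)| / 2
= |9*(13-11) + -8*(11--1) + -15*(-1-13)| / 2
= 66

66


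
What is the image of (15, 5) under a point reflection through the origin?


Reflection through origin: (x, y) -> (-x, -y)
(15, 5) -> (-15, -5)

(-15, -5)


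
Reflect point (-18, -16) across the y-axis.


Reflection across y-axis: (x, y) -> (-x, y)
(-18, -16) -> (18, -16)

(18, -16)


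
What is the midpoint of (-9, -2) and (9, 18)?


Midpoint = ((-9+9)/2, (-2+18)/2) = (0, 8)

(0, 8)


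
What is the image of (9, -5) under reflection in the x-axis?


Reflection across x-axis: (x, y) -> (x, -y)
(9, -5) -> (9, 5)

(9, 5)


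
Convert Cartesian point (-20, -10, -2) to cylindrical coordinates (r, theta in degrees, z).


r = sqrt((-20)^2 + (-10)^2) = 22.3607
theta = atan2(-10, -20) = 206.5651 deg
z = -2

r = 22.3607, theta = 206.5651 deg, z = -2


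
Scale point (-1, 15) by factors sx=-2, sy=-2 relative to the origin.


Scaling: (x*sx, y*sy) = (-1*-2, 15*-2) = (2, -30)

(2, -30)


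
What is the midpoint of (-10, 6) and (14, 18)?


Midpoint = ((-10+14)/2, (6+18)/2) = (2, 12)

(2, 12)


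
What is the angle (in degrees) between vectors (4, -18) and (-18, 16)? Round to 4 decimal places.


dot = 4*-18 + -18*16 = -360
|u| = 18.4391, |v| = 24.0832
cos(angle) = -0.8107
angle = 144.1623 degrees

144.1623 degrees


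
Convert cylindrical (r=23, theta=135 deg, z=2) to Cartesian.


x = 23 * cos(135) = -16.2635
y = 23 * sin(135) = 16.2635
z = 2

(-16.2635, 16.2635, 2)


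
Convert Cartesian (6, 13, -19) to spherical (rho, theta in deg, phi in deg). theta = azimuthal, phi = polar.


rho = sqrt(6^2 + 13^2 + (-19)^2) = 23.7908
theta = atan2(13, 6) = 65.2249 deg
phi = acos(-19/23.7908) = 142.9994 deg

rho = 23.7908, theta = 65.2249 deg, phi = 142.9994 deg


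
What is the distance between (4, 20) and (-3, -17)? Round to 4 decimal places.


d = sqrt((-3-4)^2 + (-17-20)^2) = 37.6563

37.6563


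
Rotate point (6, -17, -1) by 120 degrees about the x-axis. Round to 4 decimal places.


x' = 6
y' = -17*cos(120) - -1*sin(120) = 9.366
z' = -17*sin(120) + -1*cos(120) = -14.2224

(6, 9.366, -14.2224)


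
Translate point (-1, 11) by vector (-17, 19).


Translation: (x+dx, y+dy) = (-1+-17, 11+19) = (-18, 30)

(-18, 30)


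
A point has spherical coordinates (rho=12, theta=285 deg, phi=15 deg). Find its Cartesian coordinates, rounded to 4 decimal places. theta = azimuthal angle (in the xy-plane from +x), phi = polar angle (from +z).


x = 12 * sin(15) * cos(285) = 0.8038
y = 12 * sin(15) * sin(285) = -3
z = 12 * cos(15) = 11.5911

(0.8038, -3, 11.5911)


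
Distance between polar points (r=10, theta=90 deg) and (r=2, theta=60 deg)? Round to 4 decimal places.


d = sqrt(r1^2 + r2^2 - 2*r1*r2*cos(t2-t1))
d = sqrt(10^2 + 2^2 - 2*10*2*cos(60-90)) = 8.3282

8.3282


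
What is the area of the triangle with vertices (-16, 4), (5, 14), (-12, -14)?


Area = |x1(y2-y3) + x2(y3-y1) + x3(y1-y2)| / 2
= |-16*(14--14) + 5*(-14-4) + -12*(4-14)| / 2
= 209

209


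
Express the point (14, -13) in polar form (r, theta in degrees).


r = sqrt(14^2 + (-13)^2) = 19.105
theta = atan2(-13, 14) = 317.1211 degrees

r = 19.105, theta = 317.1211 degrees


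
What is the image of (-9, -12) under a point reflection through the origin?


Reflection through origin: (x, y) -> (-x, -y)
(-9, -12) -> (9, 12)

(9, 12)


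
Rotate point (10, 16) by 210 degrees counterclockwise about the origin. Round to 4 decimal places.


x' = 10*cos(210) - 16*sin(210) = -0.6603
y' = 10*sin(210) + 16*cos(210) = -18.8564

(-0.6603, -18.8564)


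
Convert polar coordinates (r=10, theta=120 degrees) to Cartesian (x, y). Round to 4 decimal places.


x = 10 * cos(120) = -5
y = 10 * sin(120) = 8.6603

(-5, 8.6603)


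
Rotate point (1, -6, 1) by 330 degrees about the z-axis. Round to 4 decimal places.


x' = 1*cos(330) - -6*sin(330) = -2.134
y' = 1*sin(330) + -6*cos(330) = -5.6962
z' = 1

(-2.134, -5.6962, 1)


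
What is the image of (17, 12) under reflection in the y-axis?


Reflection across y-axis: (x, y) -> (-x, y)
(17, 12) -> (-17, 12)

(-17, 12)


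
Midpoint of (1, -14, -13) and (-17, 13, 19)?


Midpoint = ((1+-17)/2, (-14+13)/2, (-13+19)/2) = (-8, -0.5, 3)

(-8, -0.5, 3)


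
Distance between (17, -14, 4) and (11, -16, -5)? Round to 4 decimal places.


d = sqrt((11-17)^2 + (-16--14)^2 + (-5-4)^2) = 11

11


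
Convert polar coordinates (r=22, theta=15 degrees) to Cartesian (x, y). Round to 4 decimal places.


x = 22 * cos(15) = 21.2504
y = 22 * sin(15) = 5.694

(21.2504, 5.694)


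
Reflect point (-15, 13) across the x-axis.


Reflection across x-axis: (x, y) -> (x, -y)
(-15, 13) -> (-15, -13)

(-15, -13)


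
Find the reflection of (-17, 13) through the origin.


Reflection through origin: (x, y) -> (-x, -y)
(-17, 13) -> (17, -13)

(17, -13)


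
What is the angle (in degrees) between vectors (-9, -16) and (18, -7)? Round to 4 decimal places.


dot = -9*18 + -16*-7 = -50
|u| = 18.3576, |v| = 19.3132
cos(angle) = -0.141
angle = 98.1072 degrees

98.1072 degrees


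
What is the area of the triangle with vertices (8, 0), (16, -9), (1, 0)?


Area = |x1(y2-y3) + x2(y3-y1) + x3(y1-y2)| / 2
= |8*(-9-0) + 16*(0-0) + 1*(0--9)| / 2
= 31.5

31.5


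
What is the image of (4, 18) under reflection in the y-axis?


Reflection across y-axis: (x, y) -> (-x, y)
(4, 18) -> (-4, 18)

(-4, 18)


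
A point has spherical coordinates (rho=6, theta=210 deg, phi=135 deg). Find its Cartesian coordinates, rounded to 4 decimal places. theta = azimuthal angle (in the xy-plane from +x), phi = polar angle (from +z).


x = 6 * sin(135) * cos(210) = -3.6742
y = 6 * sin(135) * sin(210) = -2.1213
z = 6 * cos(135) = -4.2426

(-3.6742, -2.1213, -4.2426)


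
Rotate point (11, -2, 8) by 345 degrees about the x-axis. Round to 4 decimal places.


x' = 11
y' = -2*cos(345) - 8*sin(345) = 0.1387
z' = -2*sin(345) + 8*cos(345) = 8.245

(11, 0.1387, 8.245)


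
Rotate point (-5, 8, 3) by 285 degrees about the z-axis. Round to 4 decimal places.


x' = -5*cos(285) - 8*sin(285) = 6.4333
y' = -5*sin(285) + 8*cos(285) = 6.9002
z' = 3

(6.4333, 6.9002, 3)


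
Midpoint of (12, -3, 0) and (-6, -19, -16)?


Midpoint = ((12+-6)/2, (-3+-19)/2, (0+-16)/2) = (3, -11, -8)

(3, -11, -8)


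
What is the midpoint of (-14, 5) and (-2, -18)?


Midpoint = ((-14+-2)/2, (5+-18)/2) = (-8, -6.5)

(-8, -6.5)


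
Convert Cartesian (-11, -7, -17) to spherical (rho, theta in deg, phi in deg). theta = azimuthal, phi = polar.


rho = sqrt((-11)^2 + (-7)^2 + (-17)^2) = 21.4243
theta = atan2(-7, -11) = 212.4712 deg
phi = acos(-17/21.4243) = 142.5131 deg

rho = 21.4243, theta = 212.4712 deg, phi = 142.5131 deg


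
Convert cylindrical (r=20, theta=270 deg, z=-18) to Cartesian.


x = 20 * cos(270) = 0
y = 20 * sin(270) = -20
z = -18

(0, -20, -18)


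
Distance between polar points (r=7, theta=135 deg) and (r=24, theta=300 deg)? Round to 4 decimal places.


d = sqrt(r1^2 + r2^2 - 2*r1*r2*cos(t2-t1))
d = sqrt(7^2 + 24^2 - 2*7*24*cos(300-135)) = 30.8148

30.8148


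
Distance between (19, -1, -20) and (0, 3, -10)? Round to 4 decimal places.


d = sqrt((0-19)^2 + (3--1)^2 + (-10--20)^2) = 21.8403

21.8403


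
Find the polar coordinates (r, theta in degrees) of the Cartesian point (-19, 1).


r = sqrt((-19)^2 + 1^2) = 19.0263
theta = atan2(1, -19) = 176.9872 degrees

r = 19.0263, theta = 176.9872 degrees


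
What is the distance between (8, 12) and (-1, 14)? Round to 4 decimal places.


d = sqrt((-1-8)^2 + (14-12)^2) = 9.2195

9.2195


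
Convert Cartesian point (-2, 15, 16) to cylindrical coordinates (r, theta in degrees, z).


r = sqrt((-2)^2 + 15^2) = 15.1327
theta = atan2(15, -2) = 97.5946 deg
z = 16

r = 15.1327, theta = 97.5946 deg, z = 16


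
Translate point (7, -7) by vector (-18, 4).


Translation: (x+dx, y+dy) = (7+-18, -7+4) = (-11, -3)

(-11, -3)


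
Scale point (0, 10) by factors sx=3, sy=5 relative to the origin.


Scaling: (x*sx, y*sy) = (0*3, 10*5) = (0, 50)

(0, 50)


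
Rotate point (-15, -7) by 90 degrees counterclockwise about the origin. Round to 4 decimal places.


x' = -15*cos(90) - -7*sin(90) = 7
y' = -15*sin(90) + -7*cos(90) = -15

(7, -15)


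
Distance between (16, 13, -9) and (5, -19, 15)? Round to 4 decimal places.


d = sqrt((5-16)^2 + (-19-13)^2 + (15--9)^2) = 41.4849

41.4849


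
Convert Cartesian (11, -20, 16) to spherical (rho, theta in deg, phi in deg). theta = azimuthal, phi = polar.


rho = sqrt(11^2 + (-20)^2 + 16^2) = 27.8747
theta = atan2(-20, 11) = 298.8108 deg
phi = acos(16/27.8747) = 54.9706 deg

rho = 27.8747, theta = 298.8108 deg, phi = 54.9706 deg


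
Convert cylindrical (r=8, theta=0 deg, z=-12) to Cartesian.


x = 8 * cos(0) = 8
y = 8 * sin(0) = 0
z = -12

(8, 0, -12)


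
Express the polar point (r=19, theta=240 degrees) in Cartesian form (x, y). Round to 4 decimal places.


x = 19 * cos(240) = -9.5
y = 19 * sin(240) = -16.4545

(-9.5, -16.4545)


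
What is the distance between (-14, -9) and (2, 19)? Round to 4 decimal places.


d = sqrt((2--14)^2 + (19--9)^2) = 32.249

32.249


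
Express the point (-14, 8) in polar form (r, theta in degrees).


r = sqrt((-14)^2 + 8^2) = 16.1245
theta = atan2(8, -14) = 150.2551 degrees

r = 16.1245, theta = 150.2551 degrees


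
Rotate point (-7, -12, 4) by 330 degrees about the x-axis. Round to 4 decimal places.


x' = -7
y' = -12*cos(330) - 4*sin(330) = -8.3923
z' = -12*sin(330) + 4*cos(330) = 9.4641

(-7, -8.3923, 9.4641)


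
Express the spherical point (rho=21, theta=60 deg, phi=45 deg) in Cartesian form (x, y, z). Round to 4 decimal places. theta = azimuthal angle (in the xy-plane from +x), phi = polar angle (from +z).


x = 21 * sin(45) * cos(60) = 7.4246
y = 21 * sin(45) * sin(60) = 12.8598
z = 21 * cos(45) = 14.8492

(7.4246, 12.8598, 14.8492)


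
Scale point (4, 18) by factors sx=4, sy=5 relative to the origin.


Scaling: (x*sx, y*sy) = (4*4, 18*5) = (16, 90)

(16, 90)


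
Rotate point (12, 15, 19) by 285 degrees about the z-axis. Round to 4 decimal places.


x' = 12*cos(285) - 15*sin(285) = 17.5947
y' = 12*sin(285) + 15*cos(285) = -7.7088
z' = 19

(17.5947, -7.7088, 19)


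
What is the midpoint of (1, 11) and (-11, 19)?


Midpoint = ((1+-11)/2, (11+19)/2) = (-5, 15)

(-5, 15)


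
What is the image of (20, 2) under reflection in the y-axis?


Reflection across y-axis: (x, y) -> (-x, y)
(20, 2) -> (-20, 2)

(-20, 2)


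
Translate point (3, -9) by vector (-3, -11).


Translation: (x+dx, y+dy) = (3+-3, -9+-11) = (0, -20)

(0, -20)


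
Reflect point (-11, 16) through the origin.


Reflection through origin: (x, y) -> (-x, -y)
(-11, 16) -> (11, -16)

(11, -16)


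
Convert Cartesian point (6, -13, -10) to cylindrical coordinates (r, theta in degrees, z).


r = sqrt(6^2 + (-13)^2) = 14.3178
theta = atan2(-13, 6) = 294.7751 deg
z = -10

r = 14.3178, theta = 294.7751 deg, z = -10


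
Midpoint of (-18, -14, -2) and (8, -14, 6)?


Midpoint = ((-18+8)/2, (-14+-14)/2, (-2+6)/2) = (-5, -14, 2)

(-5, -14, 2)


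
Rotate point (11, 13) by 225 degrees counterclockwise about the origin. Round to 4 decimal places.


x' = 11*cos(225) - 13*sin(225) = 1.4142
y' = 11*sin(225) + 13*cos(225) = -16.9706

(1.4142, -16.9706)


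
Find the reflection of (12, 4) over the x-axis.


Reflection across x-axis: (x, y) -> (x, -y)
(12, 4) -> (12, -4)

(12, -4)


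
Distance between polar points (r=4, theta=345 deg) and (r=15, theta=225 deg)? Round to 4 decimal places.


d = sqrt(r1^2 + r2^2 - 2*r1*r2*cos(t2-t1))
d = sqrt(4^2 + 15^2 - 2*4*15*cos(225-345)) = 17.3494

17.3494


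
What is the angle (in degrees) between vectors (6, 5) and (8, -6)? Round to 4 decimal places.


dot = 6*8 + 5*-6 = 18
|u| = 7.8102, |v| = 10
cos(angle) = 0.2305
angle = 76.6755 degrees

76.6755 degrees


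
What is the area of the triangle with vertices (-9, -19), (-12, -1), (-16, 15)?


Area = |x1(y2-y3) + x2(y3-y1) + x3(y1-y2)| / 2
= |-9*(-1-15) + -12*(15--19) + -16*(-19--1)| / 2
= 12

12


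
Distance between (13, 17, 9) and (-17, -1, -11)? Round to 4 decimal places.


d = sqrt((-17-13)^2 + (-1-17)^2 + (-11-9)^2) = 40.2989

40.2989


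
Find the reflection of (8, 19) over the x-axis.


Reflection across x-axis: (x, y) -> (x, -y)
(8, 19) -> (8, -19)

(8, -19)


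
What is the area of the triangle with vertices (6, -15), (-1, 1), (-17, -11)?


Area = |x1(y2-y3) + x2(y3-y1) + x3(y1-y2)| / 2
= |6*(1--11) + -1*(-11--15) + -17*(-15-1)| / 2
= 170

170


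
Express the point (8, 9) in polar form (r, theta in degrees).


r = sqrt(8^2 + 9^2) = 12.0416
theta = atan2(9, 8) = 48.3665 degrees

r = 12.0416, theta = 48.3665 degrees


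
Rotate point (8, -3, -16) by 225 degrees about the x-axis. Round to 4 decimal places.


x' = 8
y' = -3*cos(225) - -16*sin(225) = -9.1924
z' = -3*sin(225) + -16*cos(225) = 13.435

(8, -9.1924, 13.435)


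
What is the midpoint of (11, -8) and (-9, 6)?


Midpoint = ((11+-9)/2, (-8+6)/2) = (1, -1)

(1, -1)


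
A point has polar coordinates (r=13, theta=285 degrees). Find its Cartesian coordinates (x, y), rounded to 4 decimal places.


x = 13 * cos(285) = 3.3646
y = 13 * sin(285) = -12.557

(3.3646, -12.557)


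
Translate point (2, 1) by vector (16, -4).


Translation: (x+dx, y+dy) = (2+16, 1+-4) = (18, -3)

(18, -3)


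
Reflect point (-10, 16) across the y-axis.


Reflection across y-axis: (x, y) -> (-x, y)
(-10, 16) -> (10, 16)

(10, 16)


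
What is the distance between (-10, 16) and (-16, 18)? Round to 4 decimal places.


d = sqrt((-16--10)^2 + (18-16)^2) = 6.3246

6.3246


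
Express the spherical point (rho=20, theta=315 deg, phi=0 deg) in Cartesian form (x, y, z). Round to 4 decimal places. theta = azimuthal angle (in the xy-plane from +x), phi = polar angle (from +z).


x = 20 * sin(0) * cos(315) = 0
y = 20 * sin(0) * sin(315) = 0
z = 20 * cos(0) = 20

(0, 0, 20)


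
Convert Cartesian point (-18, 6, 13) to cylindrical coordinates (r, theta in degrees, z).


r = sqrt((-18)^2 + 6^2) = 18.9737
theta = atan2(6, -18) = 161.5651 deg
z = 13

r = 18.9737, theta = 161.5651 deg, z = 13


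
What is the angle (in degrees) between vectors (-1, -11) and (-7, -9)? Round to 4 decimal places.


dot = -1*-7 + -11*-9 = 106
|u| = 11.0454, |v| = 11.4018
cos(angle) = 0.8417
angle = 32.6806 degrees

32.6806 degrees


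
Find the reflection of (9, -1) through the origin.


Reflection through origin: (x, y) -> (-x, -y)
(9, -1) -> (-9, 1)

(-9, 1)


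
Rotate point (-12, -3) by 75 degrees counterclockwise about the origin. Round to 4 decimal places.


x' = -12*cos(75) - -3*sin(75) = -0.2081
y' = -12*sin(75) + -3*cos(75) = -12.3676

(-0.2081, -12.3676)


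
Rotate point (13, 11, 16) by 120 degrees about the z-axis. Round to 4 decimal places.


x' = 13*cos(120) - 11*sin(120) = -16.0263
y' = 13*sin(120) + 11*cos(120) = 5.7583
z' = 16

(-16.0263, 5.7583, 16)


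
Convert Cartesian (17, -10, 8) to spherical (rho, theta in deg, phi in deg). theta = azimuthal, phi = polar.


rho = sqrt(17^2 + (-10)^2 + 8^2) = 21.2838
theta = atan2(-10, 17) = 329.5345 deg
phi = acos(8/21.2838) = 67.9217 deg

rho = 21.2838, theta = 329.5345 deg, phi = 67.9217 deg


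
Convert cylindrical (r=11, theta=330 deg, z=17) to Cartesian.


x = 11 * cos(330) = 9.5263
y = 11 * sin(330) = -5.5
z = 17

(9.5263, -5.5, 17)


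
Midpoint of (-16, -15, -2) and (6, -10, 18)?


Midpoint = ((-16+6)/2, (-15+-10)/2, (-2+18)/2) = (-5, -12.5, 8)

(-5, -12.5, 8)


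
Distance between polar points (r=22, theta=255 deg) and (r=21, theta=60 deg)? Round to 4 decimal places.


d = sqrt(r1^2 + r2^2 - 2*r1*r2*cos(t2-t1))
d = sqrt(22^2 + 21^2 - 2*22*21*cos(60-255)) = 42.6323

42.6323


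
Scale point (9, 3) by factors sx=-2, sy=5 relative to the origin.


Scaling: (x*sx, y*sy) = (9*-2, 3*5) = (-18, 15)

(-18, 15)


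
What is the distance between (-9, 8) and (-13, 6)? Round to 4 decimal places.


d = sqrt((-13--9)^2 + (6-8)^2) = 4.4721

4.4721


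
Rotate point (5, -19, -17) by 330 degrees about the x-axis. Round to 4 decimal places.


x' = 5
y' = -19*cos(330) - -17*sin(330) = -24.9545
z' = -19*sin(330) + -17*cos(330) = -5.2224

(5, -24.9545, -5.2224)


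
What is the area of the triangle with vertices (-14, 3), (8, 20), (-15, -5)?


Area = |x1(y2-y3) + x2(y3-y1) + x3(y1-y2)| / 2
= |-14*(20--5) + 8*(-5-3) + -15*(3-20)| / 2
= 79.5

79.5


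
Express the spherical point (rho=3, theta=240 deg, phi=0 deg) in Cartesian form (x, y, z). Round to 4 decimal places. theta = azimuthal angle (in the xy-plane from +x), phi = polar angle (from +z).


x = 3 * sin(0) * cos(240) = 0
y = 3 * sin(0) * sin(240) = 0
z = 3 * cos(0) = 3

(0, 0, 3)


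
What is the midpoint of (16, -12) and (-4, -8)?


Midpoint = ((16+-4)/2, (-12+-8)/2) = (6, -10)

(6, -10)


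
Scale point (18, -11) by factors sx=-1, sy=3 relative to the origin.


Scaling: (x*sx, y*sy) = (18*-1, -11*3) = (-18, -33)

(-18, -33)


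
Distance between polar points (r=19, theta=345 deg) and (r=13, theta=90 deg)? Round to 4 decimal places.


d = sqrt(r1^2 + r2^2 - 2*r1*r2*cos(t2-t1))
d = sqrt(19^2 + 13^2 - 2*19*13*cos(90-345)) = 25.6487

25.6487


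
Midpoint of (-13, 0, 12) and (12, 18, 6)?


Midpoint = ((-13+12)/2, (0+18)/2, (12+6)/2) = (-0.5, 9, 9)

(-0.5, 9, 9)


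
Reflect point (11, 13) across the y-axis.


Reflection across y-axis: (x, y) -> (-x, y)
(11, 13) -> (-11, 13)

(-11, 13)


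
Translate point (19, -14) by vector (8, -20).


Translation: (x+dx, y+dy) = (19+8, -14+-20) = (27, -34)

(27, -34)


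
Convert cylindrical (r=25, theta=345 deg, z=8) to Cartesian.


x = 25 * cos(345) = 24.1481
y = 25 * sin(345) = -6.4705
z = 8

(24.1481, -6.4705, 8)


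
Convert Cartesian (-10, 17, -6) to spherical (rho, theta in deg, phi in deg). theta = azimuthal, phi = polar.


rho = sqrt((-10)^2 + 17^2 + (-6)^2) = 20.6155
theta = atan2(17, -10) = 120.4655 deg
phi = acos(-6/20.6155) = 106.9204 deg

rho = 20.6155, theta = 120.4655 deg, phi = 106.9204 deg


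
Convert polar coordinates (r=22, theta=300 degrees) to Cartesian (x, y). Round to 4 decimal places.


x = 22 * cos(300) = 11
y = 22 * sin(300) = -19.0526

(11, -19.0526)


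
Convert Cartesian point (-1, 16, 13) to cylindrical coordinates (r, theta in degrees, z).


r = sqrt((-1)^2 + 16^2) = 16.0312
theta = atan2(16, -1) = 93.5763 deg
z = 13

r = 16.0312, theta = 93.5763 deg, z = 13


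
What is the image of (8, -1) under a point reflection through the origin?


Reflection through origin: (x, y) -> (-x, -y)
(8, -1) -> (-8, 1)

(-8, 1)


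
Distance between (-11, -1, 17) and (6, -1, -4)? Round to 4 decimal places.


d = sqrt((6--11)^2 + (-1--1)^2 + (-4-17)^2) = 27.0185

27.0185


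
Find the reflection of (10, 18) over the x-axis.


Reflection across x-axis: (x, y) -> (x, -y)
(10, 18) -> (10, -18)

(10, -18)


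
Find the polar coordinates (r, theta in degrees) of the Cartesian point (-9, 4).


r = sqrt((-9)^2 + 4^2) = 9.8489
theta = atan2(4, -9) = 156.0375 degrees

r = 9.8489, theta = 156.0375 degrees


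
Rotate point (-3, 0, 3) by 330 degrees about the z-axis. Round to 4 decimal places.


x' = -3*cos(330) - 0*sin(330) = -2.5981
y' = -3*sin(330) + 0*cos(330) = 1.5
z' = 3

(-2.5981, 1.5, 3)


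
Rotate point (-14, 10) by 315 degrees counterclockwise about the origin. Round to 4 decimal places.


x' = -14*cos(315) - 10*sin(315) = -2.8284
y' = -14*sin(315) + 10*cos(315) = 16.9706

(-2.8284, 16.9706)


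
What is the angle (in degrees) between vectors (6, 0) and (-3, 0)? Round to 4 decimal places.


dot = 6*-3 + 0*0 = -18
|u| = 6, |v| = 3
cos(angle) = -1
angle = 180 degrees

180 degrees


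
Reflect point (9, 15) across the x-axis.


Reflection across x-axis: (x, y) -> (x, -y)
(9, 15) -> (9, -15)

(9, -15)


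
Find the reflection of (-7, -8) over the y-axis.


Reflection across y-axis: (x, y) -> (-x, y)
(-7, -8) -> (7, -8)

(7, -8)


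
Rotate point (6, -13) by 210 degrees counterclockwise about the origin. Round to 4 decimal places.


x' = 6*cos(210) - -13*sin(210) = -11.6962
y' = 6*sin(210) + -13*cos(210) = 8.2583

(-11.6962, 8.2583)


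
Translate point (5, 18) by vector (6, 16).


Translation: (x+dx, y+dy) = (5+6, 18+16) = (11, 34)

(11, 34)


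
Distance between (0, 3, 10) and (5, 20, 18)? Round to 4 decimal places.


d = sqrt((5-0)^2 + (20-3)^2 + (18-10)^2) = 19.4422

19.4422


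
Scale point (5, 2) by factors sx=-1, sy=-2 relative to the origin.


Scaling: (x*sx, y*sy) = (5*-1, 2*-2) = (-5, -4)

(-5, -4)


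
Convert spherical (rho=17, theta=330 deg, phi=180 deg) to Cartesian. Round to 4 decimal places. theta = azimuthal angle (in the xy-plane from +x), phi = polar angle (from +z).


x = 17 * sin(180) * cos(330) = 0
y = 17 * sin(180) * sin(330) = 0
z = 17 * cos(180) = -17

(0, 0, -17)


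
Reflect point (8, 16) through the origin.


Reflection through origin: (x, y) -> (-x, -y)
(8, 16) -> (-8, -16)

(-8, -16)


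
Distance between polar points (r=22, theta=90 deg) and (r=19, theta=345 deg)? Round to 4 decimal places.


d = sqrt(r1^2 + r2^2 - 2*r1*r2*cos(t2-t1))
d = sqrt(22^2 + 19^2 - 2*22*19*cos(345-90)) = 32.5787

32.5787


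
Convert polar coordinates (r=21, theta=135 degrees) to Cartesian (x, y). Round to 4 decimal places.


x = 21 * cos(135) = -14.8492
y = 21 * sin(135) = 14.8492

(-14.8492, 14.8492)


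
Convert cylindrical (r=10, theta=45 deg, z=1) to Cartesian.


x = 10 * cos(45) = 7.0711
y = 10 * sin(45) = 7.0711
z = 1

(7.0711, 7.0711, 1)


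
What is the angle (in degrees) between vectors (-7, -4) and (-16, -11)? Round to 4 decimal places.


dot = -7*-16 + -4*-11 = 156
|u| = 8.0623, |v| = 19.4165
cos(angle) = 0.9965
angle = 4.7636 degrees

4.7636 degrees


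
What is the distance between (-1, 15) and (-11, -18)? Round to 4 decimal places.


d = sqrt((-11--1)^2 + (-18-15)^2) = 34.4819

34.4819


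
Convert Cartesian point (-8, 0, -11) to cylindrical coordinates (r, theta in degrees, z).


r = sqrt((-8)^2 + 0^2) = 8
theta = atan2(0, -8) = 180 deg
z = -11

r = 8, theta = 180 deg, z = -11


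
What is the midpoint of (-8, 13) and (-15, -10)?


Midpoint = ((-8+-15)/2, (13+-10)/2) = (-11.5, 1.5)

(-11.5, 1.5)


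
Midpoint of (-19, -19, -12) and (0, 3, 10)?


Midpoint = ((-19+0)/2, (-19+3)/2, (-12+10)/2) = (-9.5, -8, -1)

(-9.5, -8, -1)


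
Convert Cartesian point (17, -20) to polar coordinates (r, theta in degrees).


r = sqrt(17^2 + (-20)^2) = 26.2488
theta = atan2(-20, 17) = 310.3645 degrees

r = 26.2488, theta = 310.3645 degrees


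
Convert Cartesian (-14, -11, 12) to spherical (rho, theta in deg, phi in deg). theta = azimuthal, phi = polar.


rho = sqrt((-14)^2 + (-11)^2 + 12^2) = 21.4709
theta = atan2(-11, -14) = 218.1572 deg
phi = acos(12/21.4709) = 56.0205 deg

rho = 21.4709, theta = 218.1572 deg, phi = 56.0205 deg


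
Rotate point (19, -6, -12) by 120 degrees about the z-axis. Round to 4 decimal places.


x' = 19*cos(120) - -6*sin(120) = -4.3038
y' = 19*sin(120) + -6*cos(120) = 19.4545
z' = -12

(-4.3038, 19.4545, -12)


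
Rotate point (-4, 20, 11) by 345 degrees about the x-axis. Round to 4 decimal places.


x' = -4
y' = 20*cos(345) - 11*sin(345) = 22.1655
z' = 20*sin(345) + 11*cos(345) = 5.4488

(-4, 22.1655, 5.4488)


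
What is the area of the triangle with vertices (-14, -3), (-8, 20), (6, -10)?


Area = |x1(y2-y3) + x2(y3-y1) + x3(y1-y2)| / 2
= |-14*(20--10) + -8*(-10--3) + 6*(-3-20)| / 2
= 251

251


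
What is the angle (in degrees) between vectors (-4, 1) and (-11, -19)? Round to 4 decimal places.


dot = -4*-11 + 1*-19 = 25
|u| = 4.1231, |v| = 21.9545
cos(angle) = 0.2762
angle = 73.9677 degrees

73.9677 degrees


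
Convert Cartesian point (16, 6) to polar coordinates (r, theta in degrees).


r = sqrt(16^2 + 6^2) = 17.088
theta = atan2(6, 16) = 20.556 degrees

r = 17.088, theta = 20.556 degrees


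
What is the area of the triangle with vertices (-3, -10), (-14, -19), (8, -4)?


Area = |x1(y2-y3) + x2(y3-y1) + x3(y1-y2)| / 2
= |-3*(-19--4) + -14*(-4--10) + 8*(-10--19)| / 2
= 16.5

16.5


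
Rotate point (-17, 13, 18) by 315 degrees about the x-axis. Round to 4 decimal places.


x' = -17
y' = 13*cos(315) - 18*sin(315) = 21.9203
z' = 13*sin(315) + 18*cos(315) = 3.5355

(-17, 21.9203, 3.5355)


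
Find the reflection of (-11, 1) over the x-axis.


Reflection across x-axis: (x, y) -> (x, -y)
(-11, 1) -> (-11, -1)

(-11, -1)


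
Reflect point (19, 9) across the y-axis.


Reflection across y-axis: (x, y) -> (-x, y)
(19, 9) -> (-19, 9)

(-19, 9)


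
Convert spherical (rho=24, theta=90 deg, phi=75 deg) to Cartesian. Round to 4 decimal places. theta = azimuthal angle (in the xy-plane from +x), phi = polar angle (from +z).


x = 24 * sin(75) * cos(90) = 0
y = 24 * sin(75) * sin(90) = 23.1822
z = 24 * cos(75) = 6.2117

(0, 23.1822, 6.2117)


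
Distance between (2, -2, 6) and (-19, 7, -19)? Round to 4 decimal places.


d = sqrt((-19-2)^2 + (7--2)^2 + (-19-6)^2) = 33.8674

33.8674


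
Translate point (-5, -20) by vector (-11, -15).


Translation: (x+dx, y+dy) = (-5+-11, -20+-15) = (-16, -35)

(-16, -35)


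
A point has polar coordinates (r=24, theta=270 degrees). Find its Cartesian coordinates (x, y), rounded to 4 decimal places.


x = 24 * cos(270) = 0
y = 24 * sin(270) = -24

(0, -24)


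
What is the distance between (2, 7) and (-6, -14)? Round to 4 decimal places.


d = sqrt((-6-2)^2 + (-14-7)^2) = 22.4722

22.4722


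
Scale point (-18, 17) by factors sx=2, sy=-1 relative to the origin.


Scaling: (x*sx, y*sy) = (-18*2, 17*-1) = (-36, -17)

(-36, -17)


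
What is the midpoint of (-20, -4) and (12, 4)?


Midpoint = ((-20+12)/2, (-4+4)/2) = (-4, 0)

(-4, 0)


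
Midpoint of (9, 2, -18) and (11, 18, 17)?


Midpoint = ((9+11)/2, (2+18)/2, (-18+17)/2) = (10, 10, -0.5)

(10, 10, -0.5)


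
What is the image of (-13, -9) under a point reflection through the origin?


Reflection through origin: (x, y) -> (-x, -y)
(-13, -9) -> (13, 9)

(13, 9)


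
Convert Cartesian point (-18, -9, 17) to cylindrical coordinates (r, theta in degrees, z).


r = sqrt((-18)^2 + (-9)^2) = 20.1246
theta = atan2(-9, -18) = 206.5651 deg
z = 17

r = 20.1246, theta = 206.5651 deg, z = 17


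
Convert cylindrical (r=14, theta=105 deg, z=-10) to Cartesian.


x = 14 * cos(105) = -3.6235
y = 14 * sin(105) = 13.523
z = -10

(-3.6235, 13.523, -10)


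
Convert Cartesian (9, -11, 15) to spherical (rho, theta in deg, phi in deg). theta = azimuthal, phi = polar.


rho = sqrt(9^2 + (-11)^2 + 15^2) = 20.664
theta = atan2(-11, 9) = 309.2894 deg
phi = acos(15/20.664) = 43.4562 deg

rho = 20.664, theta = 309.2894 deg, phi = 43.4562 deg


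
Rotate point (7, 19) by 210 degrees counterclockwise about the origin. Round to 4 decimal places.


x' = 7*cos(210) - 19*sin(210) = 3.4378
y' = 7*sin(210) + 19*cos(210) = -19.9545

(3.4378, -19.9545)


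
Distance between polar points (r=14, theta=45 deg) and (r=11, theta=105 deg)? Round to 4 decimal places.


d = sqrt(r1^2 + r2^2 - 2*r1*r2*cos(t2-t1))
d = sqrt(14^2 + 11^2 - 2*14*11*cos(105-45)) = 12.7671

12.7671


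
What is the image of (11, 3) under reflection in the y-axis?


Reflection across y-axis: (x, y) -> (-x, y)
(11, 3) -> (-11, 3)

(-11, 3)


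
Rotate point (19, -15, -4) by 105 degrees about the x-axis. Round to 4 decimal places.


x' = 19
y' = -15*cos(105) - -4*sin(105) = 7.746
z' = -15*sin(105) + -4*cos(105) = -13.4536

(19, 7.746, -13.4536)


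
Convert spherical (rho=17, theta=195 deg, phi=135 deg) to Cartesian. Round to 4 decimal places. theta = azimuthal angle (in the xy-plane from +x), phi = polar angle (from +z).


x = 17 * sin(135) * cos(195) = -11.6112
y = 17 * sin(135) * sin(195) = -3.1112
z = 17 * cos(135) = -12.0208

(-11.6112, -3.1112, -12.0208)


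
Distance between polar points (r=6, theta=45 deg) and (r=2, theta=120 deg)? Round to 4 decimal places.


d = sqrt(r1^2 + r2^2 - 2*r1*r2*cos(t2-t1))
d = sqrt(6^2 + 2^2 - 2*6*2*cos(120-45)) = 5.8128

5.8128


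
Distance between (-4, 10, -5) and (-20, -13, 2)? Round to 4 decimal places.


d = sqrt((-20--4)^2 + (-13-10)^2 + (2--5)^2) = 28.8791

28.8791


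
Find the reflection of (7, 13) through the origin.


Reflection through origin: (x, y) -> (-x, -y)
(7, 13) -> (-7, -13)

(-7, -13)


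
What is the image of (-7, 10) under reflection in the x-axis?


Reflection across x-axis: (x, y) -> (x, -y)
(-7, 10) -> (-7, -10)

(-7, -10)


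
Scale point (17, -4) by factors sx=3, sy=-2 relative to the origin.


Scaling: (x*sx, y*sy) = (17*3, -4*-2) = (51, 8)

(51, 8)


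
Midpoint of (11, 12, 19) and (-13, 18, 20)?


Midpoint = ((11+-13)/2, (12+18)/2, (19+20)/2) = (-1, 15, 19.5)

(-1, 15, 19.5)


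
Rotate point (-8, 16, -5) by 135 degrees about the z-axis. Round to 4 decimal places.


x' = -8*cos(135) - 16*sin(135) = -5.6569
y' = -8*sin(135) + 16*cos(135) = -16.9706
z' = -5

(-5.6569, -16.9706, -5)


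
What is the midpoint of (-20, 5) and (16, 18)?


Midpoint = ((-20+16)/2, (5+18)/2) = (-2, 11.5)

(-2, 11.5)
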